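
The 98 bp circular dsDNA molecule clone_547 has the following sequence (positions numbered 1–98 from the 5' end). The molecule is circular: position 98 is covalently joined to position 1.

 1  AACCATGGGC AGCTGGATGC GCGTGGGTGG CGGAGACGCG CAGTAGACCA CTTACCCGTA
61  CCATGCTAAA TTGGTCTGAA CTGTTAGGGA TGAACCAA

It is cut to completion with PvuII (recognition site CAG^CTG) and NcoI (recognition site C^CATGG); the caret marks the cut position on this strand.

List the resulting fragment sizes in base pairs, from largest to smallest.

The PvuII site (CAGCTG) starts at position 10.
PvuII cuts after base 3 of each site, so after position 12.
The NcoI site (CCATGG) starts at position 3.
NcoI cuts after the first base of each site, so after position 3.
Combined cut positions: 3, 12.
Circular molecule, 2 cuts → 2 fragments:
  4–12 → 9 bp
  13–98 then 1–3 → 86 + 3 = 89 bp
Sorted largest to smallest: 89, 9 bp.

89, 9 bp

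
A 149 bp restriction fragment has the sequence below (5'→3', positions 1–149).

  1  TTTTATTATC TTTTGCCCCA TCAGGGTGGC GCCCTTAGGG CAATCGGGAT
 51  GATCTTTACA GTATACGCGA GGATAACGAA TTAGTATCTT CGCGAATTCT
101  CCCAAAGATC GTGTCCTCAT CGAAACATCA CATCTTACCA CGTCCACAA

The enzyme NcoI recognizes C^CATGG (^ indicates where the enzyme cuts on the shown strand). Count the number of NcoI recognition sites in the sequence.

0

No occurrence of CCATGG is present in the sequence.
NcoI does not cut: 0 sites.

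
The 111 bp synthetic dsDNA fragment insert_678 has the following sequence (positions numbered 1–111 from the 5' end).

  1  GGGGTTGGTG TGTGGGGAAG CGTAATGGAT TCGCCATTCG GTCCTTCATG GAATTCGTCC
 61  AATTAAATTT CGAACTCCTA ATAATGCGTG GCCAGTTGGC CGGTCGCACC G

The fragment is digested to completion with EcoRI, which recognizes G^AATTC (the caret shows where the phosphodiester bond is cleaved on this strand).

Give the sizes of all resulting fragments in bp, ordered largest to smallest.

60, 51 bp

The EcoRI site (GAATTC) starts at position 51.
EcoRI cuts after the first base of each site, so after position 51.
Linear molecule, 1 cut → 2 fragments:
  1–51 → 51 bp
  52–111 → 60 bp
Sorted largest to smallest: 60, 51 bp.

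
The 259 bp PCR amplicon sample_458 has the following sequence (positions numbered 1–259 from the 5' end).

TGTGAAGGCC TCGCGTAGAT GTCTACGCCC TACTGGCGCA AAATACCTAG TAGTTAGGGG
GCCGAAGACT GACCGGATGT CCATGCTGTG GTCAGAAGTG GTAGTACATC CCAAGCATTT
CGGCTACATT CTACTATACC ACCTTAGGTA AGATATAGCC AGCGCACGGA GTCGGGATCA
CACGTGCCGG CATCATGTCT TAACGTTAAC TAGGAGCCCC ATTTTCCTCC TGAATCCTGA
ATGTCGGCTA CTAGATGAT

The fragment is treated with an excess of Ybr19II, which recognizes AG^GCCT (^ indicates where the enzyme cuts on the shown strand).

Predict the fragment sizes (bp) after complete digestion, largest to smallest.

The Ybr19II site (AGGCCT) starts at position 6.
Ybr19II cuts after base 2 of each site, so after position 7.
Linear molecule, 1 cut → 2 fragments:
  1–7 → 7 bp
  8–259 → 252 bp
Sorted largest to smallest: 252, 7 bp.

252, 7 bp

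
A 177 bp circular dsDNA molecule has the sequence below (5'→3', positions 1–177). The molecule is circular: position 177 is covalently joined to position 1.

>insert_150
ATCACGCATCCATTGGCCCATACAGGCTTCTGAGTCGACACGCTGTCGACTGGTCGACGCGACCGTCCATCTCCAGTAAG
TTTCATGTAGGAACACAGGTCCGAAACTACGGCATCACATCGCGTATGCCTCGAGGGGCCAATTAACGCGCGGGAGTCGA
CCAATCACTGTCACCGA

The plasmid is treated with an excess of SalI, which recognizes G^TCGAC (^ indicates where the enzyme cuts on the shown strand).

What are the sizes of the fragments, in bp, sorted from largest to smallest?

103, 55, 11, 8 bp

SalI sites (GTCGAC) start at positions 34, 45, 53, 156.
SalI cuts after the first base of each site, so after positions 34, 45, 53, 156.
Circular molecule, 4 cuts → 4 fragments:
  35–45 → 11 bp
  46–53 → 8 bp
  54–156 → 103 bp
  157–177 then 1–34 → 21 + 34 = 55 bp
Sorted largest to smallest: 103, 55, 11, 8 bp.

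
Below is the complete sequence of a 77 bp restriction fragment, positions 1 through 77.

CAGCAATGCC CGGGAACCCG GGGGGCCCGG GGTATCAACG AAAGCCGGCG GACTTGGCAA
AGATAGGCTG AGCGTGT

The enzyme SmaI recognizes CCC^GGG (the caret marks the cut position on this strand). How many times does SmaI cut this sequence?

CCCGGG occurs starting at positions 9, 17, 26.
SmaI cuts at 3 sites.

3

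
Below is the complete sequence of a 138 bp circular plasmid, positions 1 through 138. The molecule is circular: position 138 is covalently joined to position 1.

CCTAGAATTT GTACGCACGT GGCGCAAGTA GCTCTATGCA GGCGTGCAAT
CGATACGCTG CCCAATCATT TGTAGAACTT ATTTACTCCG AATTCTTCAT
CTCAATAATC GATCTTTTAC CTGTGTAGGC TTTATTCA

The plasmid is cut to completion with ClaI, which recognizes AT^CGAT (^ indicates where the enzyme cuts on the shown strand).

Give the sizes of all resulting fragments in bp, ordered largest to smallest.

ClaI sites (ATCGAT) start at positions 49, 108.
ClaI cuts after base 2 of each site, so after positions 50, 109.
Circular molecule, 2 cuts → 2 fragments:
  51–109 → 59 bp
  110–138 then 1–50 → 29 + 50 = 79 bp
Sorted largest to smallest: 79, 59 bp.

79, 59 bp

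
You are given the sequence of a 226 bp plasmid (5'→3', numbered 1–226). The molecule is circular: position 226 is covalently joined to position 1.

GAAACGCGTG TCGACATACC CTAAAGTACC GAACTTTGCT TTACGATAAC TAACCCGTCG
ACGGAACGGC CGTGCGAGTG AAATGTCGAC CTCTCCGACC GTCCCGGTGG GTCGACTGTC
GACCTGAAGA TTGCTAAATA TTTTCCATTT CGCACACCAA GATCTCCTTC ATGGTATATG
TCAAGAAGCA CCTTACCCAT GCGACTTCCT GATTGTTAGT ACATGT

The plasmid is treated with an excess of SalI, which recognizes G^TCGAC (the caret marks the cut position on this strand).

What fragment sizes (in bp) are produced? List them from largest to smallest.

118, 47, 28, 26, 7 bp

SalI sites (GTCGAC) start at positions 10, 57, 85, 111, 118.
SalI cuts after the first base of each site, so after positions 10, 57, 85, 111, 118.
Circular molecule, 5 cuts → 5 fragments:
  11–57 → 47 bp
  58–85 → 28 bp
  86–111 → 26 bp
  112–118 → 7 bp
  119–226 then 1–10 → 108 + 10 = 118 bp
Sorted largest to smallest: 118, 47, 28, 26, 7 bp.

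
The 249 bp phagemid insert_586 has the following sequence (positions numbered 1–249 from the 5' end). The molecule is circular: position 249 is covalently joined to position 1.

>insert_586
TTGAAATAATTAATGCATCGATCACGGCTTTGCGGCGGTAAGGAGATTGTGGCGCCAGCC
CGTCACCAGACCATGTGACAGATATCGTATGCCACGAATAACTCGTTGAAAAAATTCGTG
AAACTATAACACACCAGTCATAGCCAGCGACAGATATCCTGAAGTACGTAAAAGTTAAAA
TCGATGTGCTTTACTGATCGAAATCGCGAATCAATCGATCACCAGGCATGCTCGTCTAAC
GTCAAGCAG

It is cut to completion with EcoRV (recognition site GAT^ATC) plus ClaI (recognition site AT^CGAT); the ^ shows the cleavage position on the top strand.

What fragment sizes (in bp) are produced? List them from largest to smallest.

72, 65, 52, 34, 26 bp

EcoRV sites (GATATC) start at positions 81, 153.
EcoRV cuts after base 3 of each site, so after positions 83, 155.
ClaI sites (ATCGAT) start at positions 17, 180, 214.
ClaI cuts after base 2 of each site, so after positions 18, 181, 215.
Combined cut positions: 18, 83, 155, 181, 215.
Circular molecule, 5 cuts → 5 fragments:
  19–83 → 65 bp
  84–155 → 72 bp
  156–181 → 26 bp
  182–215 → 34 bp
  216–249 then 1–18 → 34 + 18 = 52 bp
Sorted largest to smallest: 72, 65, 52, 34, 26 bp.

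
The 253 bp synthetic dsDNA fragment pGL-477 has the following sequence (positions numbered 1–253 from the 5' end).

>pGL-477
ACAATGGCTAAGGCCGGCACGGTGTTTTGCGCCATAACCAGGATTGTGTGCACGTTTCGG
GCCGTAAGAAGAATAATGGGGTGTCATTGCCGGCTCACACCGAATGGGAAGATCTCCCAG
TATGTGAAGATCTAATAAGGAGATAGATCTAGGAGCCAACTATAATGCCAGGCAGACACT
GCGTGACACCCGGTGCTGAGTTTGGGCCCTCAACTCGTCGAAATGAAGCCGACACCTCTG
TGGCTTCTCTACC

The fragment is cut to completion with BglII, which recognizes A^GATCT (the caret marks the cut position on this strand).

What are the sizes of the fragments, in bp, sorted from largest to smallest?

110, 108, 18, 17 bp

BglII sites (AGATCT) start at positions 110, 128, 145.
BglII cuts after the first base of each site, so after positions 110, 128, 145.
Linear molecule, 3 cuts → 4 fragments:
  1–110 → 110 bp
  111–128 → 18 bp
  129–145 → 17 bp
  146–253 → 108 bp
Sorted largest to smallest: 110, 108, 18, 17 bp.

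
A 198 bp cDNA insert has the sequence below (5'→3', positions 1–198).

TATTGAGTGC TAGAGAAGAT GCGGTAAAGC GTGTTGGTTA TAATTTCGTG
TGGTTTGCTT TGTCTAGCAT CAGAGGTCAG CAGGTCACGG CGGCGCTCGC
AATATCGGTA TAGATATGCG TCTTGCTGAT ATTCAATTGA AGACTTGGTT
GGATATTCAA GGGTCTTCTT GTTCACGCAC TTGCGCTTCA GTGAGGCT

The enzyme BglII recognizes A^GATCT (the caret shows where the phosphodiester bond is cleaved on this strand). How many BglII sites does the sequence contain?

0

No occurrence of AGATCT is present in the sequence.
BglII does not cut: 0 sites.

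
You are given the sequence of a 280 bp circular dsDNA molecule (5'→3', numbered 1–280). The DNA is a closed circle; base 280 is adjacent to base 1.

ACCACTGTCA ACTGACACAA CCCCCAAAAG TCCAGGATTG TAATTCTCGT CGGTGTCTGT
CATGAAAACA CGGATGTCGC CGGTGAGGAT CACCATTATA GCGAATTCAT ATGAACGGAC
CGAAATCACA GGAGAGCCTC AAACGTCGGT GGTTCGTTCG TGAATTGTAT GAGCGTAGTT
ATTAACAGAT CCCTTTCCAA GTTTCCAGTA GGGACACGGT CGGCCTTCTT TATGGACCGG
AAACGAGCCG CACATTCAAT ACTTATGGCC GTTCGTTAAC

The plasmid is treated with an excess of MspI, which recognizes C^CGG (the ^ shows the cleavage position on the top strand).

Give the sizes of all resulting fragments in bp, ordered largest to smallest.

157, 123 bp

MspI sites (CCGG) start at positions 80, 237.
MspI cuts after the first base of each site, so after positions 80, 237.
Circular molecule, 2 cuts → 2 fragments:
  81–237 → 157 bp
  238–280 then 1–80 → 43 + 80 = 123 bp
Sorted largest to smallest: 157, 123 bp.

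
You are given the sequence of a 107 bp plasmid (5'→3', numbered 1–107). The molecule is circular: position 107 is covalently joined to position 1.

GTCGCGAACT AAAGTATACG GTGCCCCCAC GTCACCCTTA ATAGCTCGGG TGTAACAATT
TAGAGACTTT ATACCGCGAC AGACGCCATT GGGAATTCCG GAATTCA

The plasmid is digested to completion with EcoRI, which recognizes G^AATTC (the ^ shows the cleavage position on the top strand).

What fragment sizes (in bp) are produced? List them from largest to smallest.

99, 8 bp

EcoRI sites (GAATTC) start at positions 93, 101.
EcoRI cuts after the first base of each site, so after positions 93, 101.
Circular molecule, 2 cuts → 2 fragments:
  94–101 → 8 bp
  102–107 then 1–93 → 6 + 93 = 99 bp
Sorted largest to smallest: 99, 8 bp.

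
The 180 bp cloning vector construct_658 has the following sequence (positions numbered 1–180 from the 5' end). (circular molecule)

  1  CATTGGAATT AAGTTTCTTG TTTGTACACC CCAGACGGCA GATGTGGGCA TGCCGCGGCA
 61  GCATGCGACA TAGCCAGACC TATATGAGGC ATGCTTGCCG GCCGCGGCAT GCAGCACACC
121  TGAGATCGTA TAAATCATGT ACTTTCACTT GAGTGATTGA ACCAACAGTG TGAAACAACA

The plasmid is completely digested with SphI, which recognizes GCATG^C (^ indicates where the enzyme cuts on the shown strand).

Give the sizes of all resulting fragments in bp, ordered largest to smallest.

SphI sites (GCATGC) start at positions 48, 61, 89, 107.
SphI cuts after base 5 of each site (before the last base), so after positions 52, 65, 93, 111.
Circular molecule, 4 cuts → 4 fragments:
  53–65 → 13 bp
  66–93 → 28 bp
  94–111 → 18 bp
  112–180 then 1–52 → 69 + 52 = 121 bp
Sorted largest to smallest: 121, 28, 18, 13 bp.

121, 28, 18, 13 bp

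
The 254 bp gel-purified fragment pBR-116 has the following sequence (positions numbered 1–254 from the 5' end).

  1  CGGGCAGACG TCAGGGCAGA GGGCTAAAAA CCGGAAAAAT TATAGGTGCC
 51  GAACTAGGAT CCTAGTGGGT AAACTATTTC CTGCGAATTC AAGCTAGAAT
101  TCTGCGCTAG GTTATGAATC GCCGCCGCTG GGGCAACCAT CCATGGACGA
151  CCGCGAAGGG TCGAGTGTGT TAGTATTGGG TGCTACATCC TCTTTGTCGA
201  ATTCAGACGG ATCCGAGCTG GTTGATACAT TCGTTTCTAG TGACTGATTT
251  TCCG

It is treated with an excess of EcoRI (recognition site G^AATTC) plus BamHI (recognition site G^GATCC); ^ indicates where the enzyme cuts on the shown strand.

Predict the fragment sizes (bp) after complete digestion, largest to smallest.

102, 57, 45, 28, 12, 10 bp

EcoRI sites (GAATTC) start at positions 85, 97, 199.
EcoRI cuts after the first base of each site, so after positions 85, 97, 199.
BamHI sites (GGATCC) start at positions 57, 209.
BamHI cuts after the first base of each site, so after positions 57, 209.
Combined cut positions: 57, 85, 97, 199, 209.
Linear molecule, 5 cuts → 6 fragments:
  1–57 → 57 bp
  58–85 → 28 bp
  86–97 → 12 bp
  98–199 → 102 bp
  200–209 → 10 bp
  210–254 → 45 bp
Sorted largest to smallest: 102, 57, 45, 28, 12, 10 bp.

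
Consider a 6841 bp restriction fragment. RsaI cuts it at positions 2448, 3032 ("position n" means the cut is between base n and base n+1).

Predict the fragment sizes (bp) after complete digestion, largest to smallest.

Linear molecule, 2 cuts → 3 fragments:
  2448 − 0 = 2448 bp
  3032 − 2448 = 584 bp
  6841 − 3032 = 3809 bp
Sorted largest to smallest: 3809, 2448, 584 bp.

3809, 2448, 584 bp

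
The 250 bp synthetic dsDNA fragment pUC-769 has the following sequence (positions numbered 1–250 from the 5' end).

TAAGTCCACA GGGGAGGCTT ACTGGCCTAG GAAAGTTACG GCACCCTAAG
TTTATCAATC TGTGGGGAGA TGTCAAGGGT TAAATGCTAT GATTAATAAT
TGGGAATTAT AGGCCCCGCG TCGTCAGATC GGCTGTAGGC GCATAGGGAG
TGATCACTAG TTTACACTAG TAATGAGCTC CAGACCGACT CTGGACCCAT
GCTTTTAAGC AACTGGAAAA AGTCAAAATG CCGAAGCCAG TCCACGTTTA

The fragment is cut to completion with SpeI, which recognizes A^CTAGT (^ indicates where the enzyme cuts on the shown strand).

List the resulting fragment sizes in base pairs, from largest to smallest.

156, 84, 10 bp

SpeI sites (ACTAGT) start at positions 156, 166.
SpeI cuts after the first base of each site, so after positions 156, 166.
Linear molecule, 2 cuts → 3 fragments:
  1–156 → 156 bp
  157–166 → 10 bp
  167–250 → 84 bp
Sorted largest to smallest: 156, 84, 10 bp.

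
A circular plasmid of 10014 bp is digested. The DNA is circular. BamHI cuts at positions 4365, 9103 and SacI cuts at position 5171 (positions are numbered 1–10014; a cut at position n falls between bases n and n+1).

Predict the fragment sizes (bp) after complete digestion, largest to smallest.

5276, 3932, 806 bp

Combined cut positions (sorted): 4365, 5171, 9103.
Circular molecule, 3 cuts → 3 fragments:
  5171 − 4365 = 806 bp
  9103 − 5171 = 3932 bp
  wrap: 10014 − 9103 + 4365 = 5276 bp
Sorted largest to smallest: 5276, 3932, 806 bp.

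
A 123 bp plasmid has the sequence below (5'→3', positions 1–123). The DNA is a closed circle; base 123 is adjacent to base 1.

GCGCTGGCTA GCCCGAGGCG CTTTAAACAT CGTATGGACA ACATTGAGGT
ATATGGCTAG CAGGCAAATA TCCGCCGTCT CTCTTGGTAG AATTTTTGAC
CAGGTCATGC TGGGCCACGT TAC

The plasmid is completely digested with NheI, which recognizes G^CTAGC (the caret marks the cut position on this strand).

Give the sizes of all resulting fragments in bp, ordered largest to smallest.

NheI sites (GCTAGC) start at positions 7, 56.
NheI cuts after the first base of each site, so after positions 7, 56.
Circular molecule, 2 cuts → 2 fragments:
  8–56 → 49 bp
  57–123 then 1–7 → 67 + 7 = 74 bp
Sorted largest to smallest: 74, 49 bp.

74, 49 bp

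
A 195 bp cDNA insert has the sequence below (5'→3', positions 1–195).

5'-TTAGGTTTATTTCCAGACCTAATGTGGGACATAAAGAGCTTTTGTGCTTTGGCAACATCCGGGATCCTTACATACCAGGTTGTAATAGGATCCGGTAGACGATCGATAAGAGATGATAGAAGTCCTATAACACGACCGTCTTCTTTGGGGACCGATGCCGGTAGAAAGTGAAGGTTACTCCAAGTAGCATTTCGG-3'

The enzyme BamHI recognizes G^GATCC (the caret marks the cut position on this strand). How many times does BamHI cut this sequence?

2

GGATCC occurs starting at positions 62, 88.
BamHI cuts at 2 sites.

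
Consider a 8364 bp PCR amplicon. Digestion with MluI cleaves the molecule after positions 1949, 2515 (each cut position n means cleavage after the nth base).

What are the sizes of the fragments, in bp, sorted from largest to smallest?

5849, 1949, 566 bp

Linear molecule, 2 cuts → 3 fragments:
  1949 − 0 = 1949 bp
  2515 − 1949 = 566 bp
  8364 − 2515 = 5849 bp
Sorted largest to smallest: 5849, 1949, 566 bp.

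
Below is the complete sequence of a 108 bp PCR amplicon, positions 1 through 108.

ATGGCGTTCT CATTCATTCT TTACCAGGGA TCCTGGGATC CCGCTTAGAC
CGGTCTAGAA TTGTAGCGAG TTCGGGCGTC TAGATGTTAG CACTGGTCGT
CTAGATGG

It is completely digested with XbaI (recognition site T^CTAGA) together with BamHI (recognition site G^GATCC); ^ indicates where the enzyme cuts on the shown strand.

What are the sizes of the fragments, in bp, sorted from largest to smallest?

XbaI sites (TCTAGA) start at positions 54, 79, 100.
XbaI cuts after the first base of each site, so after positions 54, 79, 100.
BamHI sites (GGATCC) start at positions 28, 36.
BamHI cuts after the first base of each site, so after positions 28, 36.
Combined cut positions: 28, 36, 54, 79, 100.
Linear molecule, 5 cuts → 6 fragments:
  1–28 → 28 bp
  29–36 → 8 bp
  37–54 → 18 bp
  55–79 → 25 bp
  80–100 → 21 bp
  101–108 → 8 bp
Sorted largest to smallest: 28, 25, 21, 18, 8, 8 bp.

28, 25, 21, 18, 8, 8 bp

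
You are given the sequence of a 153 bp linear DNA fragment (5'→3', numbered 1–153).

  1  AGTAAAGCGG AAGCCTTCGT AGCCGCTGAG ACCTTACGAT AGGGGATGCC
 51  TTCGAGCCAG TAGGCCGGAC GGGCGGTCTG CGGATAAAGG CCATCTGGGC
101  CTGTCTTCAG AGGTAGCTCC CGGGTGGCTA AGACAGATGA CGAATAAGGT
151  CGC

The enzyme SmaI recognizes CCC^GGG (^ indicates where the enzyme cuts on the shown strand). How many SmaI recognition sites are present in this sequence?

1

CCCGGG occurs starting at position 119.
SmaI cuts at 1 site.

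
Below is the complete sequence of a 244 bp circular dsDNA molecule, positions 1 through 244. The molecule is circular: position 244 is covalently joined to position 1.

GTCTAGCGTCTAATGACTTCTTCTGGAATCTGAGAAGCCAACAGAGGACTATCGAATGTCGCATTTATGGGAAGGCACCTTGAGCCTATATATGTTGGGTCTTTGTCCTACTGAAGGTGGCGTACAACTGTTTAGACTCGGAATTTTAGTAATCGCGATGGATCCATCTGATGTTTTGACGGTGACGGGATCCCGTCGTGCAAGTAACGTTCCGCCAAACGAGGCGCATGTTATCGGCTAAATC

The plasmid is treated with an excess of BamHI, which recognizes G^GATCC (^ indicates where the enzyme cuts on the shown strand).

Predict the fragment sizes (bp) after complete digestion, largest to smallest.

216, 28 bp

BamHI sites (GGATCC) start at positions 160, 188.
BamHI cuts after the first base of each site, so after positions 160, 188.
Circular molecule, 2 cuts → 2 fragments:
  161–188 → 28 bp
  189–244 then 1–160 → 56 + 160 = 216 bp
Sorted largest to smallest: 216, 28 bp.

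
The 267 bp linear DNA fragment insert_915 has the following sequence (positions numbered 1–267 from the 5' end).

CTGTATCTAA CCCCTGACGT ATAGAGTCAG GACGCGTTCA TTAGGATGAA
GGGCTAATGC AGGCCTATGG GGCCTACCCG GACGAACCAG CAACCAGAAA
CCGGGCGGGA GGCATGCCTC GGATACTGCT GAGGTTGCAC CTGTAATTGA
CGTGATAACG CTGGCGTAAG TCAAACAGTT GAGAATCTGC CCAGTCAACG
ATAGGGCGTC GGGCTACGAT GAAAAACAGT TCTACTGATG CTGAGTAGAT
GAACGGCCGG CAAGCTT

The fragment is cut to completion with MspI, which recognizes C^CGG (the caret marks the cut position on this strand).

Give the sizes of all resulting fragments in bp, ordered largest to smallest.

MspI sites (CCGG) start at positions 78, 101, 257.
MspI cuts after the first base of each site, so after positions 78, 101, 257.
Linear molecule, 3 cuts → 4 fragments:
  1–78 → 78 bp
  79–101 → 23 bp
  102–257 → 156 bp
  258–267 → 10 bp
Sorted largest to smallest: 156, 78, 23, 10 bp.

156, 78, 23, 10 bp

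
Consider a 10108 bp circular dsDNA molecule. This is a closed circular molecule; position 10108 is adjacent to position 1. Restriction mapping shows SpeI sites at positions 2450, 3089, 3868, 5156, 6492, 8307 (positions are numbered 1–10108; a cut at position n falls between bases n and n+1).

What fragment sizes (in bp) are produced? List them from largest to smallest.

4251, 1815, 1336, 1288, 779, 639 bp

Circular molecule, 6 cuts → 6 fragments:
  3089 − 2450 = 639 bp
  3868 − 3089 = 779 bp
  5156 − 3868 = 1288 bp
  6492 − 5156 = 1336 bp
  8307 − 6492 = 1815 bp
  wrap: 10108 − 8307 + 2450 = 4251 bp
Sorted largest to smallest: 4251, 1815, 1336, 1288, 779, 639 bp.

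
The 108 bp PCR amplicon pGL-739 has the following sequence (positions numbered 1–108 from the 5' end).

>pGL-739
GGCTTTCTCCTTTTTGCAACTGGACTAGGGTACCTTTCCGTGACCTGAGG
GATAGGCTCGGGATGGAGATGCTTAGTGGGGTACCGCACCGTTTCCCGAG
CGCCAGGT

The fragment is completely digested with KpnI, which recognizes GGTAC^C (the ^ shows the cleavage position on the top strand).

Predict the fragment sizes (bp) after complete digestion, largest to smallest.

51, 33, 24 bp

KpnI sites (GGTACC) start at positions 29, 80.
KpnI cuts after base 5 of each site (before the last base), so after positions 33, 84.
Linear molecule, 2 cuts → 3 fragments:
  1–33 → 33 bp
  34–84 → 51 bp
  85–108 → 24 bp
Sorted largest to smallest: 51, 33, 24 bp.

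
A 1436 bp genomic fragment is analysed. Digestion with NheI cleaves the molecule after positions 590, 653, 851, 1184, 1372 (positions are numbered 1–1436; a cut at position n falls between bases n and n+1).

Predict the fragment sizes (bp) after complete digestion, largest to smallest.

Linear molecule, 5 cuts → 6 fragments:
  590 − 0 = 590 bp
  653 − 590 = 63 bp
  851 − 653 = 198 bp
  1184 − 851 = 333 bp
  1372 − 1184 = 188 bp
  1436 − 1372 = 64 bp
Sorted largest to smallest: 590, 333, 198, 188, 64, 63 bp.

590, 333, 198, 188, 64, 63 bp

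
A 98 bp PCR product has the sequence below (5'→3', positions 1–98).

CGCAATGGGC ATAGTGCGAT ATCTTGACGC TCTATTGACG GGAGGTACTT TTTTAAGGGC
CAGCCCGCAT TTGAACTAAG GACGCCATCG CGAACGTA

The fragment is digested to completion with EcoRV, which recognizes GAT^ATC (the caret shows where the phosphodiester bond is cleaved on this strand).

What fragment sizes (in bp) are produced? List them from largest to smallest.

The EcoRV site (GATATC) starts at position 18.
EcoRV cuts after base 3 of each site, so after position 20.
Linear molecule, 1 cut → 2 fragments:
  1–20 → 20 bp
  21–98 → 78 bp
Sorted largest to smallest: 78, 20 bp.

78, 20 bp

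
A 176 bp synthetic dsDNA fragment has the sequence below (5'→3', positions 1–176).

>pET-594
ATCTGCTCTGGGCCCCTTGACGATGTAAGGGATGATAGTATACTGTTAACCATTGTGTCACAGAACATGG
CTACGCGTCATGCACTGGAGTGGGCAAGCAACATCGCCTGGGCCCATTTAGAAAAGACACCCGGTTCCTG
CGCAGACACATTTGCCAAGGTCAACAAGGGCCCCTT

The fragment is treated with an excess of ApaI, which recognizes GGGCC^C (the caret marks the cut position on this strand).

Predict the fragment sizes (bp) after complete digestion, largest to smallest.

100, 58, 14, 4 bp

ApaI sites (GGGCCC) start at positions 10, 110, 168.
ApaI cuts after base 5 of each site (before the last base), so after positions 14, 114, 172.
Linear molecule, 3 cuts → 4 fragments:
  1–14 → 14 bp
  15–114 → 100 bp
  115–172 → 58 bp
  173–176 → 4 bp
Sorted largest to smallest: 100, 58, 14, 4 bp.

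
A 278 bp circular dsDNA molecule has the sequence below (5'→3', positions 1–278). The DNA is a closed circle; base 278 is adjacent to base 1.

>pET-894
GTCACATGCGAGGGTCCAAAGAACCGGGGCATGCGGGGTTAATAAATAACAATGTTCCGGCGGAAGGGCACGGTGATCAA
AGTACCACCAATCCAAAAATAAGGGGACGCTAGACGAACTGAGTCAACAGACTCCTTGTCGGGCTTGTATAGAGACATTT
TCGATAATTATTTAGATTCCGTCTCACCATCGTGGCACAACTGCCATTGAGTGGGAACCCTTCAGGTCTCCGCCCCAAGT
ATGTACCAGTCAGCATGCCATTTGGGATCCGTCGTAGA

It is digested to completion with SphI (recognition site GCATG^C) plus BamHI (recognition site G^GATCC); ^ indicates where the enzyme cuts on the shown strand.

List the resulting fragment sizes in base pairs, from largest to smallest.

224, 46, 8 bp

SphI sites (GCATGC) start at positions 29, 253.
SphI cuts after base 5 of each site (before the last base), so after positions 33, 257.
The BamHI site (GGATCC) starts at position 265.
BamHI cuts after the first base of each site, so after position 265.
Combined cut positions: 33, 257, 265.
Circular molecule, 3 cuts → 3 fragments:
  34–257 → 224 bp
  258–265 → 8 bp
  266–278 then 1–33 → 13 + 33 = 46 bp
Sorted largest to smallest: 224, 46, 8 bp.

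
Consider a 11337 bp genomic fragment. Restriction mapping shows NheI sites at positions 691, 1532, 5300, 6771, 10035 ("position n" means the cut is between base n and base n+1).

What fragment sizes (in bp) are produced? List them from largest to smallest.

Linear molecule, 5 cuts → 6 fragments:
  691 − 0 = 691 bp
  1532 − 691 = 841 bp
  5300 − 1532 = 3768 bp
  6771 − 5300 = 1471 bp
  10035 − 6771 = 3264 bp
  11337 − 10035 = 1302 bp
Sorted largest to smallest: 3768, 3264, 1471, 1302, 841, 691 bp.

3768, 3264, 1471, 1302, 841, 691 bp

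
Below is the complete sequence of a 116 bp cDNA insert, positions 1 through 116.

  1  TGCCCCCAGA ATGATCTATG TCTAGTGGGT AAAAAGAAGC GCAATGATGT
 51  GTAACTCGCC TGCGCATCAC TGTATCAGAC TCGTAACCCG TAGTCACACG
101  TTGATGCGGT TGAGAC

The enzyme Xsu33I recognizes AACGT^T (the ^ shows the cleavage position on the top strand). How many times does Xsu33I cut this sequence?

0

No occurrence of AACGTT is present in the sequence.
Xsu33I does not cut: 0 sites.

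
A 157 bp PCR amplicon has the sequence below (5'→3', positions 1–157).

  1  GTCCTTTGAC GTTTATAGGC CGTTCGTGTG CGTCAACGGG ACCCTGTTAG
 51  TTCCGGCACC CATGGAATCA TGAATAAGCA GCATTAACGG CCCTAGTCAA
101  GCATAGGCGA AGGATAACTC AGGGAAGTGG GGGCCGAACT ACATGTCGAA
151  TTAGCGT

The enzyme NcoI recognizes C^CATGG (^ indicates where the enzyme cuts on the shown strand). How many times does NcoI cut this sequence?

1

CCATGG occurs starting at position 60.
NcoI cuts at 1 site.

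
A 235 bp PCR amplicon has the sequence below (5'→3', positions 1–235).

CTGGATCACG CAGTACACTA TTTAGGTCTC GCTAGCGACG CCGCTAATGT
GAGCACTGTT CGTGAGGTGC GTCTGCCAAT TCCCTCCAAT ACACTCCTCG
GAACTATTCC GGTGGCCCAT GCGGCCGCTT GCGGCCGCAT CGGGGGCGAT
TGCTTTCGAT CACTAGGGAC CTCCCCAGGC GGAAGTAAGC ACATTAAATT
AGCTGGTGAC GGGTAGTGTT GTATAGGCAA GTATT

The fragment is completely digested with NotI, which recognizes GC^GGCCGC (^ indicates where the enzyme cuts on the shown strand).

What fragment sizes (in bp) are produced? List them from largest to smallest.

NotI sites (GCGGCCGC) start at positions 121, 131.
NotI cuts after base 2 of each site, so after positions 122, 132.
Linear molecule, 2 cuts → 3 fragments:
  1–122 → 122 bp
  123–132 → 10 bp
  133–235 → 103 bp
Sorted largest to smallest: 122, 103, 10 bp.

122, 103, 10 bp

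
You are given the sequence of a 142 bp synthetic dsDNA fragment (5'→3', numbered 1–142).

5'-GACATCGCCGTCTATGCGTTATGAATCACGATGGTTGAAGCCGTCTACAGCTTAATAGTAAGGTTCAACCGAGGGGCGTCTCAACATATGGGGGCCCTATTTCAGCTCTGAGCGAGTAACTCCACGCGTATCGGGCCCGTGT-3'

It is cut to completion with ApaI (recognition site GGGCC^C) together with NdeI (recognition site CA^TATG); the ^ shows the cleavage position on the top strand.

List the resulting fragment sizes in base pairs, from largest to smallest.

ApaI sites (GGGCCC) start at positions 92, 133.
ApaI cuts after base 5 of each site (before the last base), so after positions 96, 137.
The NdeI site (CATATG) starts at position 85.
NdeI cuts after base 2 of each site, so after position 86.
Combined cut positions: 86, 96, 137.
Linear molecule, 3 cuts → 4 fragments:
  1–86 → 86 bp
  87–96 → 10 bp
  97–137 → 41 bp
  138–142 → 5 bp
Sorted largest to smallest: 86, 41, 10, 5 bp.

86, 41, 10, 5 bp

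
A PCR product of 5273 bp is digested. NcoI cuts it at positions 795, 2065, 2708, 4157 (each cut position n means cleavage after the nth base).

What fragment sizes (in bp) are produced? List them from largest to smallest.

1449, 1270, 1116, 795, 643 bp

Linear molecule, 4 cuts → 5 fragments:
  795 − 0 = 795 bp
  2065 − 795 = 1270 bp
  2708 − 2065 = 643 bp
  4157 − 2708 = 1449 bp
  5273 − 4157 = 1116 bp
Sorted largest to smallest: 1449, 1270, 1116, 795, 643 bp.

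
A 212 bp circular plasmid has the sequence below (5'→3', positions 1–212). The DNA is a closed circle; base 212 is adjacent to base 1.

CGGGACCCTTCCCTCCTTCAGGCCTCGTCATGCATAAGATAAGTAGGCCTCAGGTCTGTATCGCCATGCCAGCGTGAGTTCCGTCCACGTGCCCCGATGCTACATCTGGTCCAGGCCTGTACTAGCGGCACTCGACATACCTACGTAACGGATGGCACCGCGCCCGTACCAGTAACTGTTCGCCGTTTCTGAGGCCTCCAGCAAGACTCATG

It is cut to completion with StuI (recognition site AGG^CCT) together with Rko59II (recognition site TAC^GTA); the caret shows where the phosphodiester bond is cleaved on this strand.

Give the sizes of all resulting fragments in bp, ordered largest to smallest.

68, 50, 40, 29, 25 bp

StuI sites (AGGCCT) start at positions 20, 45, 113, 192.
StuI cuts after base 3 of each site, so after positions 22, 47, 115, 194.
The Rko59II site (TACGTA) starts at position 142.
Rko59II cuts after base 3 of each site, so after position 144.
Combined cut positions: 22, 47, 115, 144, 194.
Circular molecule, 5 cuts → 5 fragments:
  23–47 → 25 bp
  48–115 → 68 bp
  116–144 → 29 bp
  145–194 → 50 bp
  195–212 then 1–22 → 18 + 22 = 40 bp
Sorted largest to smallest: 68, 50, 40, 29, 25 bp.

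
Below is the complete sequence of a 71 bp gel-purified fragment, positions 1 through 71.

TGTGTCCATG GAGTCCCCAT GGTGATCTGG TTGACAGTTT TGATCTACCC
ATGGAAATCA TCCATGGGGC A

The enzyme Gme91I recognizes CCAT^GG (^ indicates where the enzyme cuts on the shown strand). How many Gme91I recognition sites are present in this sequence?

4

CCATGG occurs starting at positions 6, 17, 49, 62.
Gme91I cuts at 4 sites.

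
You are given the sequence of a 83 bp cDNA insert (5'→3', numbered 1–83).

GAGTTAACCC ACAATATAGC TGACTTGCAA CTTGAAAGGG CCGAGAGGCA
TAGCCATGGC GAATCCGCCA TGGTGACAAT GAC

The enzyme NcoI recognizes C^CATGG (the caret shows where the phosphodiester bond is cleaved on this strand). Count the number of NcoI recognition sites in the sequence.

2

CCATGG occurs starting at positions 54, 68.
NcoI cuts at 2 sites.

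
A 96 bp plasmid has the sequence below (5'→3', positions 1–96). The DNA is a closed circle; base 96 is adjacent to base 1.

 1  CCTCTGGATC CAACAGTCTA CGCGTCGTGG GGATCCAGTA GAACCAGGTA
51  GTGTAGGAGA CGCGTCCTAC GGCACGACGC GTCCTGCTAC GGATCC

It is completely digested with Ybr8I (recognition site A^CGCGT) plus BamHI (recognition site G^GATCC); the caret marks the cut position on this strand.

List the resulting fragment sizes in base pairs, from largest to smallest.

29, 17, 14, 14, 11, 11 bp

Ybr8I sites (ACGCGT) start at positions 20, 60, 77.
Ybr8I cuts after the first base of each site, so after positions 20, 60, 77.
BamHI sites (GGATCC) start at positions 6, 31, 91.
BamHI cuts after the first base of each site, so after positions 6, 31, 91.
Combined cut positions: 6, 20, 31, 60, 77, 91.
Circular molecule, 6 cuts → 6 fragments:
  7–20 → 14 bp
  21–31 → 11 bp
  32–60 → 29 bp
  61–77 → 17 bp
  78–91 → 14 bp
  92–96 then 1–6 → 5 + 6 = 11 bp
Sorted largest to smallest: 29, 17, 14, 14, 11, 11 bp.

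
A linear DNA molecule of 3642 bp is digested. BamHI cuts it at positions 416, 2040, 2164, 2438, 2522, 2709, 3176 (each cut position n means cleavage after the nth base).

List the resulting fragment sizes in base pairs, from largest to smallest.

Linear molecule, 7 cuts → 8 fragments:
  416 − 0 = 416 bp
  2040 − 416 = 1624 bp
  2164 − 2040 = 124 bp
  2438 − 2164 = 274 bp
  2522 − 2438 = 84 bp
  2709 − 2522 = 187 bp
  3176 − 2709 = 467 bp
  3642 − 3176 = 466 bp
Sorted largest to smallest: 1624, 467, 466, 416, 274, 187, 124, 84 bp.

1624, 467, 466, 416, 274, 187, 124, 84 bp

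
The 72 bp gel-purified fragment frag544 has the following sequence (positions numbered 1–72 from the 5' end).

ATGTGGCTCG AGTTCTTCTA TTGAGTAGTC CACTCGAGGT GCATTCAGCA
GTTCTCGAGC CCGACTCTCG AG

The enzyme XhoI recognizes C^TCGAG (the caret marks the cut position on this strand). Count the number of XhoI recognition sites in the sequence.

CTCGAG occurs starting at positions 7, 33, 54, 67.
XhoI cuts at 4 sites.

4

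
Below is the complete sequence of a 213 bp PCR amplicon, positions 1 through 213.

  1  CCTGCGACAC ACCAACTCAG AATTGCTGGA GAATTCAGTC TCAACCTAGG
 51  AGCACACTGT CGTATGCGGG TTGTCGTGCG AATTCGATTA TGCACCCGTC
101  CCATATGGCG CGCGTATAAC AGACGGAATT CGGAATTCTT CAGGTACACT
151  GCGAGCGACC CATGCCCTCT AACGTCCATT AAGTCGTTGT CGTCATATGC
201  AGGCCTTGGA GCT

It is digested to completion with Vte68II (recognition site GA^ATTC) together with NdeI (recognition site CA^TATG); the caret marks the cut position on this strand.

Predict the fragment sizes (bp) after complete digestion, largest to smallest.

Vte68II sites (GAATTC) start at positions 31, 80, 126, 133.
Vte68II cuts after base 2 of each site, so after positions 32, 81, 127, 134.
NdeI sites (CATATG) start at positions 102, 194.
NdeI cuts after base 2 of each site, so after positions 103, 195.
Combined cut positions: 32, 81, 103, 127, 134, 195.
Linear molecule, 6 cuts → 7 fragments:
  1–32 → 32 bp
  33–81 → 49 bp
  82–103 → 22 bp
  104–127 → 24 bp
  128–134 → 7 bp
  135–195 → 61 bp
  196–213 → 18 bp
Sorted largest to smallest: 61, 49, 32, 24, 22, 18, 7 bp.

61, 49, 32, 24, 22, 18, 7 bp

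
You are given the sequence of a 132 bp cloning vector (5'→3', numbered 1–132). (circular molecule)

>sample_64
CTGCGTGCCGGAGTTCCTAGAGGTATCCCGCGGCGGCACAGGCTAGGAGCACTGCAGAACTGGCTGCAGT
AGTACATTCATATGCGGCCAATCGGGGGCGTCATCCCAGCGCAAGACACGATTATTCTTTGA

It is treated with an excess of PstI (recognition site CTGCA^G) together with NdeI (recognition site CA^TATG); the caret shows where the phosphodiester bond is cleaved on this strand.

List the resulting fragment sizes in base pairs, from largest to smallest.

PstI sites (CTGCAG) start at positions 52, 64.
PstI cuts after base 5 of each site (before the last base), so after positions 56, 68.
The NdeI site (CATATG) starts at position 79.
NdeI cuts after base 2 of each site, so after position 80.
Combined cut positions: 56, 68, 80.
Circular molecule, 3 cuts → 3 fragments:
  57–68 → 12 bp
  69–80 → 12 bp
  81–132 then 1–56 → 52 + 56 = 108 bp
Sorted largest to smallest: 108, 12, 12 bp.

108, 12, 12 bp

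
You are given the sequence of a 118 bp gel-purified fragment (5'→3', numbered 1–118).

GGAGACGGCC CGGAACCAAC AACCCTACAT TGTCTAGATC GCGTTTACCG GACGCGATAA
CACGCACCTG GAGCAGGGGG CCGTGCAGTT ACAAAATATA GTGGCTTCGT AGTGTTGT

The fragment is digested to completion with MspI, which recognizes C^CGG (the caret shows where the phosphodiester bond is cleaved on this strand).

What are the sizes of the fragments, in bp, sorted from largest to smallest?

MspI sites (CCGG) start at positions 10, 48.
MspI cuts after the first base of each site, so after positions 10, 48.
Linear molecule, 2 cuts → 3 fragments:
  1–10 → 10 bp
  11–48 → 38 bp
  49–118 → 70 bp
Sorted largest to smallest: 70, 38, 10 bp.

70, 38, 10 bp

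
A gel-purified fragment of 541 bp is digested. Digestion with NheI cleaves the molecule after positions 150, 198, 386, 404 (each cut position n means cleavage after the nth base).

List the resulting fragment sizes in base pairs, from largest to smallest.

188, 150, 137, 48, 18 bp

Linear molecule, 4 cuts → 5 fragments:
  150 − 0 = 150 bp
  198 − 150 = 48 bp
  386 − 198 = 188 bp
  404 − 386 = 18 bp
  541 − 404 = 137 bp
Sorted largest to smallest: 188, 150, 137, 48, 18 bp.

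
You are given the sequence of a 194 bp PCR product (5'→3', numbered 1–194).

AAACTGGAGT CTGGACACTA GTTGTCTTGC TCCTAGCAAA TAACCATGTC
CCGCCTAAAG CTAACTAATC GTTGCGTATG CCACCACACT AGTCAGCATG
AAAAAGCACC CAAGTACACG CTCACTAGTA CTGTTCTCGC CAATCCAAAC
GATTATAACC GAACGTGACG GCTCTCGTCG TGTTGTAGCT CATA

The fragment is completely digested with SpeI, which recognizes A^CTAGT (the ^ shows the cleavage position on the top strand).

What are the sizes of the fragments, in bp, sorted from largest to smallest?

71, 70, 36, 17 bp

SpeI sites (ACTAGT) start at positions 17, 88, 124.
SpeI cuts after the first base of each site, so after positions 17, 88, 124.
Linear molecule, 3 cuts → 4 fragments:
  1–17 → 17 bp
  18–88 → 71 bp
  89–124 → 36 bp
  125–194 → 70 bp
Sorted largest to smallest: 71, 70, 36, 17 bp.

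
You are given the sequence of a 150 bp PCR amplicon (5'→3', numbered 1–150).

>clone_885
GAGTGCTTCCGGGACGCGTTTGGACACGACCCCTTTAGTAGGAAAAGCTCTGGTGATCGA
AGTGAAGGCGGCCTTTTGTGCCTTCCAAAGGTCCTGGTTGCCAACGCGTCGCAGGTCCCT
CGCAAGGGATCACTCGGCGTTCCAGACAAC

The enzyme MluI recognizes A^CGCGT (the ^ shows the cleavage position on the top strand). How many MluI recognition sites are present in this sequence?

ACGCGT occurs starting at positions 14, 104.
MluI cuts at 2 sites.

2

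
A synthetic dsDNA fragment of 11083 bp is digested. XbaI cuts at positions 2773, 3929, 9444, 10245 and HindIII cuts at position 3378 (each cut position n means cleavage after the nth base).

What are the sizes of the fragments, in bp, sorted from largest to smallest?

5515, 2773, 838, 801, 605, 551 bp

Combined cut positions (sorted): 2773, 3378, 3929, 9444, 10245.
Linear molecule, 5 cuts → 6 fragments:
  2773 − 0 = 2773 bp
  3378 − 2773 = 605 bp
  3929 − 3378 = 551 bp
  9444 − 3929 = 5515 bp
  10245 − 9444 = 801 bp
  11083 − 10245 = 838 bp
Sorted largest to smallest: 5515, 2773, 838, 801, 605, 551 bp.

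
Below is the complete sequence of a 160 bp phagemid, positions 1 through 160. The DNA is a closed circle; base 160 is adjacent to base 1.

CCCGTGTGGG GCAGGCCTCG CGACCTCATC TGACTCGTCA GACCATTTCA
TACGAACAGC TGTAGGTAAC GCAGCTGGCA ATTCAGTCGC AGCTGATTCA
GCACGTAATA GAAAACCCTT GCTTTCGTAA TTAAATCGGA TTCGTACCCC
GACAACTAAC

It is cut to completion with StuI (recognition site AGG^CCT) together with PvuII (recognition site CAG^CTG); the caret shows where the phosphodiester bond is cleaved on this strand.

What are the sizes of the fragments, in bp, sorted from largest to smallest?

The StuI site (AGGCCT) starts at position 13.
StuI cuts after base 3 of each site, so after position 15.
PvuII sites (CAGCTG) start at positions 57, 72, 90.
PvuII cuts after base 3 of each site, so after positions 59, 74, 92.
Combined cut positions: 15, 59, 74, 92.
Circular molecule, 4 cuts → 4 fragments:
  16–59 → 44 bp
  60–74 → 15 bp
  75–92 → 18 bp
  93–160 then 1–15 → 68 + 15 = 83 bp
Sorted largest to smallest: 83, 44, 18, 15 bp.

83, 44, 18, 15 bp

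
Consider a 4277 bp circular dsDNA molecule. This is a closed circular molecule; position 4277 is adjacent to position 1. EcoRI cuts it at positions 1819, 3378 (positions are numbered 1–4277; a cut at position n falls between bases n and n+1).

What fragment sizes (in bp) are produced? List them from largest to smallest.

Circular molecule, 2 cuts → 2 fragments:
  3378 − 1819 = 1559 bp
  wrap: 4277 − 3378 + 1819 = 2718 bp
Sorted largest to smallest: 2718, 1559 bp.

2718, 1559 bp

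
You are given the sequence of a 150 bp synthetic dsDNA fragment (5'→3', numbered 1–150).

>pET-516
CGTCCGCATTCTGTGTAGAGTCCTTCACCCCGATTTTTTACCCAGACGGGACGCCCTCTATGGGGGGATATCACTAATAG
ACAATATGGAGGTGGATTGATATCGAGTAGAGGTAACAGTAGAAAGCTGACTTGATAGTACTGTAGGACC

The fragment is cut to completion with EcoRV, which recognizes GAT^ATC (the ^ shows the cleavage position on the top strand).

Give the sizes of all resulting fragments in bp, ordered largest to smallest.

69, 49, 32 bp

EcoRV sites (GATATC) start at positions 67, 99.
EcoRV cuts after base 3 of each site, so after positions 69, 101.
Linear molecule, 2 cuts → 3 fragments:
  1–69 → 69 bp
  70–101 → 32 bp
  102–150 → 49 bp
Sorted largest to smallest: 69, 49, 32 bp.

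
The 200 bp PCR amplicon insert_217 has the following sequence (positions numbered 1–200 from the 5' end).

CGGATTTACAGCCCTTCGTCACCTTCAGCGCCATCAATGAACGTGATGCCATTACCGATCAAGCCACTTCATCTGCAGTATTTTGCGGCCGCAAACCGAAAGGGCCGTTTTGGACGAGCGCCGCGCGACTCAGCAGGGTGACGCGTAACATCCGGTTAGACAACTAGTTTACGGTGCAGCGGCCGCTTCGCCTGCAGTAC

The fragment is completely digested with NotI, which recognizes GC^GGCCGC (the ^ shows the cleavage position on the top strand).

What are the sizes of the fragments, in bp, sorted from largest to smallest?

94, 86, 20 bp

NotI sites (GCGGCCGC) start at positions 85, 179.
NotI cuts after base 2 of each site, so after positions 86, 180.
Linear molecule, 2 cuts → 3 fragments:
  1–86 → 86 bp
  87–180 → 94 bp
  181–200 → 20 bp
Sorted largest to smallest: 94, 86, 20 bp.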